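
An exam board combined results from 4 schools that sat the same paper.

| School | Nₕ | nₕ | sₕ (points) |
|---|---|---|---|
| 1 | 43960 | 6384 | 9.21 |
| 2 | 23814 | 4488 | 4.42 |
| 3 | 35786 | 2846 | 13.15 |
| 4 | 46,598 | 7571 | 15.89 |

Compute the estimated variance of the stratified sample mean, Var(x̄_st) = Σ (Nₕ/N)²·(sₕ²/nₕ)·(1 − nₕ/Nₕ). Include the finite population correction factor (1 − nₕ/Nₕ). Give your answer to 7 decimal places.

0.0069287

N = 150158; Wₕ = Nₕ/N.
school 1: (43960/150158)²·9.21²/6384·(1 − 6384/43960) = 0.0009734142
school 2: (23814/150158)²·4.42²/4488·(1 − 4488/23814) = 0.0000888524
school 3: (35786/150158)²·13.15²/2846·(1 − 2846/35786) = 0.0031765552
school 4: (46598/150158)²·15.89²/7571·(1 − 7571/46598) = 0.0026898623
Sum = 0.0069286841 → 0.0069287.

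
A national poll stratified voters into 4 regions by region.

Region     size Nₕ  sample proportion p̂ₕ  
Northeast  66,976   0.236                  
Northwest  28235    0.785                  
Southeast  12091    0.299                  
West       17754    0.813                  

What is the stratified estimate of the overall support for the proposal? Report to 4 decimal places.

0.4480

Wₕ = Nₕ/N with N = 125056: 0.5356, 0.2258, 0.0967, 0.1420.
p̂_st = 0.5356·0.236 + 0.2258·0.785 + 0.0967·0.299 + 0.1420·0.813 ≈ 0.447959... → 0.4480.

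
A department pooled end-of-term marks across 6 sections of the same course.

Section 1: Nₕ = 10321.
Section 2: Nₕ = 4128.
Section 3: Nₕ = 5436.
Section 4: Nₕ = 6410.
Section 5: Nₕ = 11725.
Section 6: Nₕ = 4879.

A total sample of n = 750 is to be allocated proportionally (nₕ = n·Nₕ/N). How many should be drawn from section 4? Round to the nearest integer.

112

N = 10321 + 4128 + 5436 + 6410 + 11725 + 4879 = 42899.
n_4 = 750·6410/42899 = 112.066... → 112.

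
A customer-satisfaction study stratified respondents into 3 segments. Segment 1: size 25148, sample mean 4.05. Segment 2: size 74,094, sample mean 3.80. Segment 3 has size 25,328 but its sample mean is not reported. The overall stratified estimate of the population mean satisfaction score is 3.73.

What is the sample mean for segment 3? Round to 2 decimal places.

3.21

Σ Nₕx̄ₕ = N·μ, so 25328·x̄_3 = 124570·3.73 − (25148·4.05 + 74094·3.80).
= 464646.1 − 383406.6 = 81239.5.
x̄_3 = 81239.5 / 25328 = 3.2075... → 3.21.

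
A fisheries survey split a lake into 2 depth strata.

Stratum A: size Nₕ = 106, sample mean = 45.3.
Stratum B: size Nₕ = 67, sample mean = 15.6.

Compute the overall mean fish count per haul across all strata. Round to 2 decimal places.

33.80

x̄_st = (Σ Nₕx̄ₕ) / (Σ Nₕ) = (106·45.3 + 67·15.6) / 173
= 5847 / 173 = 33.7977... → 33.80.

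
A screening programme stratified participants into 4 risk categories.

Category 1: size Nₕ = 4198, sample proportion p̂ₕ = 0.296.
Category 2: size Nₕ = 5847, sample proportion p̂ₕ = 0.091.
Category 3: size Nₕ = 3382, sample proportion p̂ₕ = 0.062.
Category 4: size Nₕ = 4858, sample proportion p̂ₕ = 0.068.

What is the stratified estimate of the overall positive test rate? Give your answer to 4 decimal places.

0.1266

N = 4198 + 5847 + 3382 + 4858 = 18285.
Overall proportion = Σ (Nₕ/N)·p̂ₕ.
Σ Nₕp̂ₕ = 1242.608 + 532.077 + 209.684 + 330.344 = 2314.713.
2314.713 / 18285 = 0.126591... → 0.1266.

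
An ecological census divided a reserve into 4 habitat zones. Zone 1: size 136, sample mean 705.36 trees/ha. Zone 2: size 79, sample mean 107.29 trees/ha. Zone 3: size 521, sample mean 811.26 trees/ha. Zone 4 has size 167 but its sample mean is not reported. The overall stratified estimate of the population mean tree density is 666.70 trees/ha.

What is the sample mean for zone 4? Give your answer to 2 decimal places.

N = 136 + 79 + 521 + 167 = 903.
Overall total = μ·N = 666.70·903 = 602030.1.
Subtract the known strata: 136·705.36 + 79·107.29 + 521·811.26 = 527071.33.
Remaining total for zone 4: 602030.1 − 527071.33 = 74958.77.
Divide by its size: 74958.77 / 167 = 448.8549... → 448.85.

448.85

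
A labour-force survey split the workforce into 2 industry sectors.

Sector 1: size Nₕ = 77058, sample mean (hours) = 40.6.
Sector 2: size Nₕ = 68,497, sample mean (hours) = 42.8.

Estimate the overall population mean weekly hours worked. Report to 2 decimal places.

x̄_st = (Σ Nₕx̄ₕ) / (Σ Nₕ) = (77058·40.6 + 68497·42.8) / 145555
= 6060226.4 / 145555 = 41.6353... → 41.64.

41.64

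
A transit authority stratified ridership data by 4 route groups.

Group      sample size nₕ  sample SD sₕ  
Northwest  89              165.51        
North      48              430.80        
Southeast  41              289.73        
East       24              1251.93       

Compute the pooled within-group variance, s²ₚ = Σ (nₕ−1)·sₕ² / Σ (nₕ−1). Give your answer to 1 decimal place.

Northwest: (89−1)·165.51² = 88·27393.5601 = 2410633.2888
North: (48−1)·430.80² = 47·185588.64 = 8722666.08
Southeast: (41−1)·289.73² = 40·83943.4729 = 3357738.916
East: (24−1)·1251.93² = 23·1567328.7249 = 36048560.6727
Numerator = 50539598.9575; denominator = Σ(nₕ−1) = 198.
s²ₚ = 50539598.9575/198 = 255250.500... → 255250.5.

255250.5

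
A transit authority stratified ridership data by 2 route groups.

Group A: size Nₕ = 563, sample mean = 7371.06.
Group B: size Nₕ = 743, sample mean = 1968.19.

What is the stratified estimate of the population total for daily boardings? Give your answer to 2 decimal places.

A: 563·7371.06 = 4149906.78
B: 743·1968.19 = 1462365.17
τ̂ = Σ Nₕx̄ₕ = 5612271.95.

5612271.95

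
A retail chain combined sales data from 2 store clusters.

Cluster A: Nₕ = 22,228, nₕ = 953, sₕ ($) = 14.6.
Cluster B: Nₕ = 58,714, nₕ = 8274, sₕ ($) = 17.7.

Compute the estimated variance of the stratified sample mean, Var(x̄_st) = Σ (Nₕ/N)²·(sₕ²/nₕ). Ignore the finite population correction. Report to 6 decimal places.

0.036792

N = 80942; Wₕ = Nₕ/N.
cluster A: (22228/80942)²·14.6²/953 = 0.016868083
cluster B: (58714/80942)²·17.7²/8274 = 0.019923539
Sum = 0.036791622 → 0.036792.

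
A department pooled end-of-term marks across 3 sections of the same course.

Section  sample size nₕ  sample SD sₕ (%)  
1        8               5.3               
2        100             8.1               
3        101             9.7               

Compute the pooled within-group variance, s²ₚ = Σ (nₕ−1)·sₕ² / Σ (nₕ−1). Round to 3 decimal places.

1: (8−1)·5.3² = 7·28.09 = 196.63
2: (100−1)·8.1² = 99·65.61 = 6495.39
3: (101−1)·9.7² = 100·94.09 = 9409
Numerator = 16101.02; denominator = Σ(nₕ−1) = 206.
s²ₚ = 16101.02/206 = 78.16029... → 78.160.

78.160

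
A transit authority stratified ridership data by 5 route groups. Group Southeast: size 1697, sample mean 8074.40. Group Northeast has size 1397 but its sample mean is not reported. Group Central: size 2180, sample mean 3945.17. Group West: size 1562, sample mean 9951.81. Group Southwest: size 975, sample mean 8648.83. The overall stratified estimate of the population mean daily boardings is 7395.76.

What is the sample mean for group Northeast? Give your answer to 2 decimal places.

8223.49

Σ Nₕx̄ₕ = N·μ, so 1397·x̄_Northeast = 7811·7395.76 − (1697·8074.40 + 2180·3945.17 + 1562·9951.81 + 975·8648.83).
= 57768281.36 − 46280063.87 = 11488217.49.
x̄_Northeast = 11488217.49 / 1397 = 8223.4914... → 8223.49.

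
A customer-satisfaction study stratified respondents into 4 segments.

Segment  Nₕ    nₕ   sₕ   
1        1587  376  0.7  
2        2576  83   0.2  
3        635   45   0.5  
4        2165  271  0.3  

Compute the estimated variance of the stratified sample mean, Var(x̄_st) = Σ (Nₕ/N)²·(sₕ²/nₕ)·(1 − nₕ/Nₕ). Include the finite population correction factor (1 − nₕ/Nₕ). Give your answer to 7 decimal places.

0.0001865

N = 6963. Term for each stratum: Wₕ²sₕ²/nₕ·(1−nₕ/Nₕ).
Var(x̄_st) = 0.0000516579 + 0.0000638348 + 0.0000429300 + 0.0000280878 = 0.0001865104 → 0.0001865.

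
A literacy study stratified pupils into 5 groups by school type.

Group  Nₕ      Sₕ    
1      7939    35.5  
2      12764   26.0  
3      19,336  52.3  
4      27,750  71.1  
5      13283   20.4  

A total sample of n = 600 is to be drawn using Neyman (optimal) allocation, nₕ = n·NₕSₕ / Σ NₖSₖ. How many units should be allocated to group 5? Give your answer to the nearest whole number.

42

1: NₕSₕ = 7939·35.5 = 281834.5
2: NₕSₕ = 12764·26.0 = 331864
3: NₕSₕ = 19336·52.3 = 1011272.8
4: NₕSₕ = 27750·71.1 = 1973025
5: NₕSₕ = 13283·20.4 = 270973.2
Σ NₕSₕ = 3868969.5.
n_5 = 600·270973.2/3868969.5 = 42.023... → 42.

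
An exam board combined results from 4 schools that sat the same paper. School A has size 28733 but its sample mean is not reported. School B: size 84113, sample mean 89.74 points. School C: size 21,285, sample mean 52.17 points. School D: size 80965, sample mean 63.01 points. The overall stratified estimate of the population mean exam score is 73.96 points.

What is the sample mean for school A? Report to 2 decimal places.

N = 28733 + 84113 + 21285 + 80965 = 215096.
Overall total = μ·N = 73.96·215096 = 15908500.16.
Subtract the known strata: 84113·89.74 + 21285·52.17 + 80965·63.01 = 13760343.72.
Remaining total for school A: 15908500.16 − 13760343.72 = 2148156.44.
Divide by its size: 2148156.44 / 28733 = 74.7627... → 74.76.

74.76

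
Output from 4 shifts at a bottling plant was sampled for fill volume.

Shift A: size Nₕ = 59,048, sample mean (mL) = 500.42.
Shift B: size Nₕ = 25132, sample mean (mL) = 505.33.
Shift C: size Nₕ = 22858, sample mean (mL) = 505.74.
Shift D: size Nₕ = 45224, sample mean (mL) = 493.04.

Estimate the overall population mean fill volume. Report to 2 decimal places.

499.84

x̄_st = (Σ Nₕx̄ₕ) / (Σ Nₕ) = (59048·500.42 + 25132·505.33 + 22858·505.74 + 45224·493.04) / 152262
= 76106199.6 / 152262 = 499.8371... → 499.84.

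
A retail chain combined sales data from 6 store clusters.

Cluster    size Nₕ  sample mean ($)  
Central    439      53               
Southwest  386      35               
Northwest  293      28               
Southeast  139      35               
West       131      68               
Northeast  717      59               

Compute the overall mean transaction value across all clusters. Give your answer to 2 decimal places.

x̄_st = (Σ Nₕx̄ₕ) / (Σ Nₕ) = (439·53 + 386·35 + 293·28 + 139·35 + 131·68 + 717·59) / 2105
= 101057 / 2105 = 48.0081... → 48.01.

48.01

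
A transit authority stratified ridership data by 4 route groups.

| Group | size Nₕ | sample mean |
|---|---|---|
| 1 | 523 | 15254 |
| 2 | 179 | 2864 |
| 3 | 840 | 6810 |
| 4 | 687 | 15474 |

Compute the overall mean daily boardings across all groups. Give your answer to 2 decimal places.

N = 2229; weights Wₕ = Nₕ/N = (0.2346, 0.0803, 0.3769, 0.3082).
x̄_st = Σ Wₕ·x̄ₕ = 0.2346·15254 + 0.0803·2864 + 0.3769·6810 + 0.3082·15474 ≈ 11144.6999...
→ 11144.70.

11144.70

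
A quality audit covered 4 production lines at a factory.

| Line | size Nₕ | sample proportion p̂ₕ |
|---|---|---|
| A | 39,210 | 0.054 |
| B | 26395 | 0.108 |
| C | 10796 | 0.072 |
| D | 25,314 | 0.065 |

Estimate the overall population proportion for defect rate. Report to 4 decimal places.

0.0727

Wₕ = Nₕ/N with N = 101715: 0.3855, 0.2595, 0.1061, 0.2489.
p̂_st = 0.3855·0.054 + 0.2595·0.108 + 0.1061·0.072 + 0.2489·0.065 ≈ 0.072661... → 0.0727.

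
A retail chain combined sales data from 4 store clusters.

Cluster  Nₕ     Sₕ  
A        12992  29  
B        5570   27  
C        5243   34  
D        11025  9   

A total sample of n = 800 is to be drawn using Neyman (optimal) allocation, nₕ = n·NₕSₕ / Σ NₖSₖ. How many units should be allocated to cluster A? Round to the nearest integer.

Σ NₕSₕ = 12992·29 + 5570·27 + 5243·34 + 11025·9 = 804645.
Share for A: 376768/804645 = 0.46824.
n_A = 800 × 0.46824 = 374.593... → 375.

375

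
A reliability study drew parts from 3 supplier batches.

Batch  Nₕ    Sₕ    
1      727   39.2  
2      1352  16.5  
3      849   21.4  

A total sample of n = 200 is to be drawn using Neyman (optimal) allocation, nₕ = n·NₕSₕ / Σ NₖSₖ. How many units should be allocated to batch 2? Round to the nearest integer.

65

Σ NₕSₕ = 727·39.2 + 1352·16.5 + 849·21.4 = 68975.
Share for 2: 22308/68975 = 0.32342.
n_2 = 200 × 0.32342 = 64.684... → 65.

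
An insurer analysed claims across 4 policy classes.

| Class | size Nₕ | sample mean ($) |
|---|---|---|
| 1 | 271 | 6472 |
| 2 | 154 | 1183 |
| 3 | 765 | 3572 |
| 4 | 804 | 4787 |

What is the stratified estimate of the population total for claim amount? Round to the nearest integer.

1: 271·6472 = 1753912
2: 154·1183 = 182182
3: 765·3572 = 2732580
4: 804·4787 = 3848748
τ̂ = Σ Nₕx̄ₕ = 8517422.

8517422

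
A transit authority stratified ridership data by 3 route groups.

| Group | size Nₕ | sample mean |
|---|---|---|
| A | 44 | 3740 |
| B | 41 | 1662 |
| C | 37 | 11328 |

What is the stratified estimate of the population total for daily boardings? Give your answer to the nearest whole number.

Estimate total by summing Nₕ·x̄ₕ over strata.
44·3740 + 41·1662 + 37·11328 = 164560 + 68142 + 419136 = 651838.

651838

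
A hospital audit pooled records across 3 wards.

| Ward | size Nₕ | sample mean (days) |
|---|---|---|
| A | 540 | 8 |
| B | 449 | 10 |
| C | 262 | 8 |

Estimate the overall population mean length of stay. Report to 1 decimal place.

8.7

N = 1251; weights Wₕ = Nₕ/N = (0.4317, 0.3589, 0.2094).
x̄_st = Σ Wₕ·x̄ₕ = 0.4317·8 + 0.3589·10 + 0.2094·8 ≈ 8.718...
→ 8.7.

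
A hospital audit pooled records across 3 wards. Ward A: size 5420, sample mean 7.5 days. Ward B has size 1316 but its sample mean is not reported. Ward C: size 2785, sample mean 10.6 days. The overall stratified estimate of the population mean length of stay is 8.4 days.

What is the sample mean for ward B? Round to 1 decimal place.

Σ Nₕx̄ₕ = N·μ, so 1316·x̄_B = 9521·8.4 − (5420·7.5 + 2785·10.6).
= 79976.4 − 70171 = 9805.4.
x̄_B = 9805.4 / 1316 = 7.451... → 7.5.

7.5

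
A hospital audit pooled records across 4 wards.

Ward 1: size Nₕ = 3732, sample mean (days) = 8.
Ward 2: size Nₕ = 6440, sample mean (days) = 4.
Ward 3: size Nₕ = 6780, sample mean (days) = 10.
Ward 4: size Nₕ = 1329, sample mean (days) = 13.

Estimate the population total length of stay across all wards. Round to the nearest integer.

1: 3732·8 = 29856
2: 6440·4 = 25760
3: 6780·10 = 67800
4: 1329·13 = 17277
τ̂ = Σ Nₕx̄ₕ = 140693.

140693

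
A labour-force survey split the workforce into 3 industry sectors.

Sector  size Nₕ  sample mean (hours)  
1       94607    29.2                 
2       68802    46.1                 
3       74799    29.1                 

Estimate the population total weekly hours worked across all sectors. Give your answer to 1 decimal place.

Population total = Σ Nₕ·x̄ₕ (each stratum's size times its mean).
94607·29.2 + 68802·46.1 + 74799·29.1 = 2762524.4 + 3171772.2 + 2176650.9 = 8110947.5.

8110947.5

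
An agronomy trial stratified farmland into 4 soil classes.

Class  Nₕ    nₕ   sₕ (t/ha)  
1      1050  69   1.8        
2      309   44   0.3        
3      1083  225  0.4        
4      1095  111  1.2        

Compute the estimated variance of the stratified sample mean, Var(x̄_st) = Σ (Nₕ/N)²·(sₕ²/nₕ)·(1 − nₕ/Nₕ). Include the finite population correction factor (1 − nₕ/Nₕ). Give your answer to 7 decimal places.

N = 3537. Term for each stratum: Wₕ²sₕ²/nₕ·(1−nₕ/Nₕ).
Var(x̄_st) = 0.0038661981 + 0.0000133883 + 0.0000528181 + 0.0011173227 = 0.0050497272 → 0.0050497.

0.0050497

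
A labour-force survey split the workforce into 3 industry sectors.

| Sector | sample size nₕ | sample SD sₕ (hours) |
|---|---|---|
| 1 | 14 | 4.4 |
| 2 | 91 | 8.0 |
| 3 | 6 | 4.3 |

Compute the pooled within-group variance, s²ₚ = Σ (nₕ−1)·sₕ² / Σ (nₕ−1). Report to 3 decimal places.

56.520

Degrees of freedom: 13 + 90 + 5 = 108.
Σ(nₕ−1)sₕ² = 13·19.36 + 90·64 + 5·18.49 = 6104.13.
s²ₚ = 6104.13 / 108 = 56.51972... → 56.520.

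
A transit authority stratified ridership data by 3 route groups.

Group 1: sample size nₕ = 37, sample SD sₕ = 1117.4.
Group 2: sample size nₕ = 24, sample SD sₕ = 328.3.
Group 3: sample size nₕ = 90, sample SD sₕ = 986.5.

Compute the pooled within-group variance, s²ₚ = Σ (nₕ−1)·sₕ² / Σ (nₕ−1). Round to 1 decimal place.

905683.5

1: (37−1)·1117.4² = 36·1248582.76 = 44948979.36
2: (24−1)·328.3² = 23·107780.89 = 2478960.47
3: (90−1)·986.5² = 89·973182.25 = 86613220.25
Numerator = 134041160.08; denominator = Σ(nₕ−1) = 148.
s²ₚ = 134041160.08/148 = 905683.514... → 905683.5.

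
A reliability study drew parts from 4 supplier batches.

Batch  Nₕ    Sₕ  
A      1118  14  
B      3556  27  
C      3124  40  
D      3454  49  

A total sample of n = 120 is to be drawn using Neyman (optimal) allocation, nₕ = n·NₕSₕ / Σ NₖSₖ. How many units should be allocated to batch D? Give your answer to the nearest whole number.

50

A: NₕSₕ = 1118·14 = 15652
B: NₕSₕ = 3556·27 = 96012
C: NₕSₕ = 3124·40 = 124960
D: NₕSₕ = 3454·49 = 169246
Σ NₕSₕ = 405870.
n_D = 120·169246/405870 = 50.039... → 50.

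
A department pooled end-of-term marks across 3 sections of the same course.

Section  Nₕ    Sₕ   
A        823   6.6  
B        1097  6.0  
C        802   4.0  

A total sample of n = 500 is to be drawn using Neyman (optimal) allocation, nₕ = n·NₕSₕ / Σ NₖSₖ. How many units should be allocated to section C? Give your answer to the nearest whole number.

105

A: NₕSₕ = 823·6.6 = 5431.8
B: NₕSₕ = 1097·6.0 = 6582
C: NₕSₕ = 802·4.0 = 3208
Σ NₕSₕ = 15221.8.
n_C = 500·3208/15221.8 = 105.375... → 105.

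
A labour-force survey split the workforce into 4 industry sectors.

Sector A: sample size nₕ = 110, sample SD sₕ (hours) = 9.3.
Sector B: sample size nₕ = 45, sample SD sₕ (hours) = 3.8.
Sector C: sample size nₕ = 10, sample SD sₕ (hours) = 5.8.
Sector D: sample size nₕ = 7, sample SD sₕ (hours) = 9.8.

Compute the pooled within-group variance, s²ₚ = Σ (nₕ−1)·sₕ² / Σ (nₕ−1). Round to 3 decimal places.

Degrees of freedom: 109 + 44 + 9 + 6 = 168.
Σ(nₕ−1)sₕ² = 109·86.49 + 44·14.44 + 9·33.64 + 6·96.04 = 10941.77.
s²ₚ = 10941.77 / 168 = 65.12958... → 65.130.

65.130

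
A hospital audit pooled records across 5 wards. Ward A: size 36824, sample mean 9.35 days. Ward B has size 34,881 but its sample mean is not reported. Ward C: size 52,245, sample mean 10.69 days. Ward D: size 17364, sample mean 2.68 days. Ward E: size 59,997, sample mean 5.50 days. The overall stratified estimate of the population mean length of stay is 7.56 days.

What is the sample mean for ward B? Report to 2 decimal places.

6.95

N = 36824 + 34881 + 52245 + 17364 + 59997 = 201311.
Overall total = μ·N = 7.56·201311 = 1521911.16.
Subtract the known strata: 36824·9.35 + 52245·10.69 + 17364·2.68 + 59997·5.50 = 1279322.47.
Remaining total for ward B: 1521911.16 − 1279322.47 = 242588.69.
Divide by its size: 242588.69 / 34881 = 6.9548... → 6.95.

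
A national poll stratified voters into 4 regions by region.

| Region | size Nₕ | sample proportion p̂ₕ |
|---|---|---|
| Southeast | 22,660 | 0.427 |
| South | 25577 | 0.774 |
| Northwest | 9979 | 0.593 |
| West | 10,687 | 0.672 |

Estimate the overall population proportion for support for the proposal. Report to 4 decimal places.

N = 22660 + 25577 + 9979 + 10687 = 68903.
Overall proportion = Σ (Nₕ/N)·p̂ₕ.
Σ Nₕp̂ₕ = 9675.82 + 19796.598 + 5917.547 + 7181.664 = 42571.629.
42571.629 / 68903 = 0.617849... → 0.6178.

0.6178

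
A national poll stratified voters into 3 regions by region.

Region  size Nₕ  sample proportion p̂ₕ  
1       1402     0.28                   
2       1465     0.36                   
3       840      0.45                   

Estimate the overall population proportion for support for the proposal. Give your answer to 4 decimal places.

0.3501

Wₕ = Nₕ/N with N = 3707: 0.3782, 0.3952, 0.2266.
p̂_st = 0.3782·0.28 + 0.3952·0.36 + 0.2266·0.45 ≈ 0.350138... → 0.3501.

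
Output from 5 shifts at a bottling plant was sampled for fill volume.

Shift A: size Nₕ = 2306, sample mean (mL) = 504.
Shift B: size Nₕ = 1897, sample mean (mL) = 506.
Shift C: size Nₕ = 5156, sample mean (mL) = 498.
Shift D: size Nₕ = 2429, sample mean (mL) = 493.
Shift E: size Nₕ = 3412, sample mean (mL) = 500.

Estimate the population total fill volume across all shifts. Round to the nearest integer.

A: 2306·504 = 1162224
B: 1897·506 = 959882
C: 5156·498 = 2567688
D: 2429·493 = 1197497
E: 3412·500 = 1706000
τ̂ = Σ Nₕx̄ₕ = 7593291.

7593291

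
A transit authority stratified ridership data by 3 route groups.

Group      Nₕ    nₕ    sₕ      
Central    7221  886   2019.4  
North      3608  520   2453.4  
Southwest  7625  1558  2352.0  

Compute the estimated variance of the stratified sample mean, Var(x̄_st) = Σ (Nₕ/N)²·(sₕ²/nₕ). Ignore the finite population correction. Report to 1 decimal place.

1753.4

N = 18454. Term for each stratum: Wₕ²sₕ²/nₕ.
Var(x̄_st) = 704.7331 + 442.4716 + 606.1859 = 1753.3906 → 1753.4.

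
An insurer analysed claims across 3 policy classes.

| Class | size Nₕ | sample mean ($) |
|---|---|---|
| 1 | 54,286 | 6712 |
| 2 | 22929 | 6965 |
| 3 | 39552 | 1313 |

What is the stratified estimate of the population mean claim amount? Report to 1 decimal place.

4932.9

N = 54286 + 22929 + 39552 = 116767.
Weight each subgroup mean by Nₕ/N and sum.
Σ Nₕx̄ₕ = 54286·6712 + 22929·6965 + 39552·1313 = 364367632 + 159700485 + 51931776 = 575999893.
Divide by N: 575999893 / 116767 = 4932.900... → 4932.9.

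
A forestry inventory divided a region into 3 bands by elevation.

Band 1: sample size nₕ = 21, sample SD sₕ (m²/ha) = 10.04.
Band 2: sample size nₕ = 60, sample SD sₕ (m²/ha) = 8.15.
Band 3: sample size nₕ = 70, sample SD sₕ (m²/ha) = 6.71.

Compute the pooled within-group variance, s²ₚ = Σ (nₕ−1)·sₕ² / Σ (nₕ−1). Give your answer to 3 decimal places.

Degrees of freedom: 20 + 59 + 69 = 148.
Σ(nₕ−1)sₕ² = 20·100.8016 + 59·66.4225 + 69·45.0241 = 9041.6224.
s²ₚ = 9041.6224 / 148 = 61.09204... → 61.092.

61.092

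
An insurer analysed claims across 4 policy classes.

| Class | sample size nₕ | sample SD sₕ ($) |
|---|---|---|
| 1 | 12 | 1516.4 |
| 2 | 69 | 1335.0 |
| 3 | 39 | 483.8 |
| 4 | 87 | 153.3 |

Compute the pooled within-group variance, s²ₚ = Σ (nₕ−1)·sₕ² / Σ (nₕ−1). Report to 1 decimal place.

Degrees of freedom: 11 + 68 + 38 + 86 = 203.
Σ(nₕ−1)sₕ² = 11·2299468.96 + 68·1782225 + 38·234062.44 + 86·23500.89 = 157400907.82.
s²ₚ = 157400907.82 / 203 = 775373.930... → 775373.9.

775373.9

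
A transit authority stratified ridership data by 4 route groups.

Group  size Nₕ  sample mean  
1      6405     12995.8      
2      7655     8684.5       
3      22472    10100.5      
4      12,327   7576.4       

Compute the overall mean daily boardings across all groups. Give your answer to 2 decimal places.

x̄_st = (Σ Nₕx̄ₕ) / (Σ Nₕ) = (6405·12995.8 + 7655·8684.5 + 22472·10100.5 + 12327·7576.4) / 48859
= 470090665.3 / 48859 = 9621.3730... → 9621.37.

9621.37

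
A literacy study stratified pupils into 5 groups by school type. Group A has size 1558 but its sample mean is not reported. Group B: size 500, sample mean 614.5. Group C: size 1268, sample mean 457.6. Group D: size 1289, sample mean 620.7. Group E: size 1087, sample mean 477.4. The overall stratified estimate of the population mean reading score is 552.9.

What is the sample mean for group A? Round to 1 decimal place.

607.3

N = 1558 + 500 + 1268 + 1289 + 1087 = 5702.
Overall total = μ·N = 552.9·5702 = 3152635.8.
Subtract the known strata: 500·614.5 + 1268·457.6 + 1289·620.7 + 1087·477.4 = 2206502.9.
Remaining total for group A: 3152635.8 − 2206502.9 = 946132.9.
Divide by its size: 946132.9 / 1558 = 607.274... → 607.3.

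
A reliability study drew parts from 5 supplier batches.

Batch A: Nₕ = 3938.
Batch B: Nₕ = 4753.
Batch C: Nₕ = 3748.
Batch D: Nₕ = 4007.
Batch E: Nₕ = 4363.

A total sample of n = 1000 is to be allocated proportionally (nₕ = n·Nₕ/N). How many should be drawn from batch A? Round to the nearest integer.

189

N = 3938 + 4753 + 3748 + 4007 + 4363 = 20809.
n_A = 1000·3938/20809 = 189.245... → 189.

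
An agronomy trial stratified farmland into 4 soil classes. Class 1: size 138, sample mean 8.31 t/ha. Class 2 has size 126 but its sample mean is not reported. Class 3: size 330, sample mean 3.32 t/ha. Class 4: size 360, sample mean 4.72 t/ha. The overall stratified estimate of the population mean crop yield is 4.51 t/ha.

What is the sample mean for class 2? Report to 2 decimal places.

2.86

N = 138 + 126 + 330 + 360 = 954.
Overall total = μ·N = 4.51·954 = 4302.54.
Subtract the known strata: 138·8.31 + 330·3.32 + 360·4.72 = 3941.58.
Remaining total for class 2: 4302.54 − 3941.58 = 360.96.
Divide by its size: 360.96 / 126 = 2.8648... → 2.86.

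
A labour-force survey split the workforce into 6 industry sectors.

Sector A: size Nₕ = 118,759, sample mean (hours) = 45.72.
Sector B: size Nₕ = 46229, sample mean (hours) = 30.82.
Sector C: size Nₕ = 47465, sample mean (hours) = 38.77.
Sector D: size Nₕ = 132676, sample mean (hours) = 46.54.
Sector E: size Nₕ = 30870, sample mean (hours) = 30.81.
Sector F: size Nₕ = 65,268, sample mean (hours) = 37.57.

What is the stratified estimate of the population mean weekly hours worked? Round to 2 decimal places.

N = 118759 + 46229 + 47465 + 132676 + 30870 + 65268 = 441267.
The stratified mean weights each stratum mean by its population share Nₕ/N.
Σ Nₕx̄ₕ = 118759·45.72 + 46229·30.82 + 47465·38.77 + 132676·46.54 + 30870·30.81 + 65268·37.57 = 5429661.48 + 1424777.78 + 1840218.05 + 6174741.04 + 951104.7 + 2452118.76 = 18272621.81.
Divide by N: 18272621.81 / 441267 = 41.4094... → 41.41.

41.41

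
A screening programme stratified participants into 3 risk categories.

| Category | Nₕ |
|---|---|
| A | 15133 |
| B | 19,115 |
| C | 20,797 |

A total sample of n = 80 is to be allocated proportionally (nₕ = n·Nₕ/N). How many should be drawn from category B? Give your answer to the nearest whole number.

N = 15133 + 19115 + 20797 = 55045.
n_B = 80·19115/55045 = 27.781... → 28.

28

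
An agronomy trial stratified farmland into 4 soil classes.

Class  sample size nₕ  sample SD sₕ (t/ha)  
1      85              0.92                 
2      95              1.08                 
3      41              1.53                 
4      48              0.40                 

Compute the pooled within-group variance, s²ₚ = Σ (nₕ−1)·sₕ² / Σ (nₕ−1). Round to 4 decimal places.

1.0638

1: (85−1)·0.92² = 84·0.8464 = 71.0976
2: (95−1)·1.08² = 94·1.1664 = 109.6416
3: (41−1)·1.53² = 40·2.3409 = 93.636
4: (48−1)·0.40² = 47·0.16 = 7.52
Numerator = 281.8952; denominator = Σ(nₕ−1) = 265.
s²ₚ = 281.8952/265 = 1.063755... → 1.0638.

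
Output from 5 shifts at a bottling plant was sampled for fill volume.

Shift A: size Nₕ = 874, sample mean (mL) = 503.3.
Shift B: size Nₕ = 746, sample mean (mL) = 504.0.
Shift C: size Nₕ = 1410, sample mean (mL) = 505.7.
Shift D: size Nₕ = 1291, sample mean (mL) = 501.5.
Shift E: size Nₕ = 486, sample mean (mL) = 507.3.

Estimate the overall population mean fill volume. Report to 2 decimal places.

N = 4807; weights Wₕ = Nₕ/N = (0.1818, 0.1552, 0.2933, 0.2686, 0.1011).
x̄_st = Σ Wₕ·x̄ₕ = 0.1818·503.3 + 0.1552·504.0 + 0.2933·505.7 + 0.2686·501.5 + 0.1011·507.3 ≈ 504.0336...
→ 504.03.

504.03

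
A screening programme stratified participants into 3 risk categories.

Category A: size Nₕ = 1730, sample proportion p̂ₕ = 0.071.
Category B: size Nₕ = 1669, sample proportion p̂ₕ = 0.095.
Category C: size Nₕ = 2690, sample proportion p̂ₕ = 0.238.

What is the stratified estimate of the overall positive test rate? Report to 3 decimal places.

Wₕ = Nₕ/N with N = 6089: 0.2841, 0.2741, 0.4418.
p̂_st = 0.2841·0.071 + 0.2741·0.095 + 0.4418·0.238 ≈ 0.15136... → 0.151.

0.151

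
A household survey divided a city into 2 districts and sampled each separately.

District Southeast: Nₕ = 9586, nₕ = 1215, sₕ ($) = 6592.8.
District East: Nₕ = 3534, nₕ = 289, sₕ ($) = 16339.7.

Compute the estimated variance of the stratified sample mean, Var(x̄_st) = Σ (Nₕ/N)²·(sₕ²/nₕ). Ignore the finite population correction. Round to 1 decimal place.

86125.2

N = 13120. Term for each stratum: Wₕ²sₕ²/nₕ.
Var(x̄_st) = 19097.2443 + 67027.9188 = 86125.1630 → 86125.2.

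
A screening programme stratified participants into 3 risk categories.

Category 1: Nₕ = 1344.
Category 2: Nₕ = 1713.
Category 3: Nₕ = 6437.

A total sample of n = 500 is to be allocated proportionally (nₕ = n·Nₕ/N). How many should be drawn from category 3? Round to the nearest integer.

Share of category 3 = 6437/9494 = 0.67801.
Allocate 500 × 0.67801 = 339.004... → 339.

339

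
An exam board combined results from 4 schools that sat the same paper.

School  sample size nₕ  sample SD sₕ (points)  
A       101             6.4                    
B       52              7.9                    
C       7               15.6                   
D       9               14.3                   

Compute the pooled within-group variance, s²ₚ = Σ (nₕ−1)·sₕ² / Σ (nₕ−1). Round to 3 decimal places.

A: (101−1)·6.4² = 100·40.96 = 4096
B: (52−1)·7.9² = 51·62.41 = 3182.91
C: (7−1)·15.6² = 6·243.36 = 1460.16
D: (9−1)·14.3² = 8·204.49 = 1635.92
Numerator = 10374.99; denominator = Σ(nₕ−1) = 165.
s²ₚ = 10374.99/165 = 62.87873... → 62.879.

62.879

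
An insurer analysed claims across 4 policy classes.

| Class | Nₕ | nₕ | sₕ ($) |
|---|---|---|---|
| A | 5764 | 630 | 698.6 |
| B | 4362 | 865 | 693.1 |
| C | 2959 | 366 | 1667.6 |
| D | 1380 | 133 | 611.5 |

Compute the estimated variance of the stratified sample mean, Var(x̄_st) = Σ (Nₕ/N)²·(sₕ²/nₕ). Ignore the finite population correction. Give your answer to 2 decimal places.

N = 14465; Wₕ = Nₕ/N.
class A: (5764/14465)²·698.6²/630 = 123.00639
class B: (4362/14465)²·693.1²/865 = 50.50218
class C: (2959/14465)²·1667.6²/366 = 317.94774
class D: (1380/14465)²·611.5²/133 = 25.58955
Sum = 517.04586 → 517.05.

517.05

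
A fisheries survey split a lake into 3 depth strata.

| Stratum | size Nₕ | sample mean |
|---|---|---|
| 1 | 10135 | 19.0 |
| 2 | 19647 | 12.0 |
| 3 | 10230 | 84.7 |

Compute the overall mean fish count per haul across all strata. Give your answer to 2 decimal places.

x̄_st = (Σ Nₕx̄ₕ) / (Σ Nₕ) = (10135·19.0 + 19647·12.0 + 10230·84.7) / 40012
= 1294810 / 40012 = 32.3605... → 32.36.

32.36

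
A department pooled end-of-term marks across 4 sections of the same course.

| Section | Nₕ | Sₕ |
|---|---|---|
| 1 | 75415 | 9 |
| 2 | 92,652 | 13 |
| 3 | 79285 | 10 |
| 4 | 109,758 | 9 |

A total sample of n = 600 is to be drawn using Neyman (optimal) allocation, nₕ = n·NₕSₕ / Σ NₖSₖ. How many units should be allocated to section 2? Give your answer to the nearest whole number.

1: NₕSₕ = 75415·9 = 678735
2: NₕSₕ = 92652·13 = 1204476
3: NₕSₕ = 79285·10 = 792850
4: NₕSₕ = 109758·9 = 987822
Σ NₕSₕ = 3663883.
n_2 = 600·1204476/3663883 = 197.246... → 197.

197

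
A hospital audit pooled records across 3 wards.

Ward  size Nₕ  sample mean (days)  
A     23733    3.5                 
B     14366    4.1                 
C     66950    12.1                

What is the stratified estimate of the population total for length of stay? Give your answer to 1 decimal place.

Population total = Σ Nₕ·x̄ₕ (each stratum's size times its mean).
23733·3.5 + 14366·4.1 + 66950·12.1 = 83065.5 + 58900.6 + 810095 = 952061.1.

952061.1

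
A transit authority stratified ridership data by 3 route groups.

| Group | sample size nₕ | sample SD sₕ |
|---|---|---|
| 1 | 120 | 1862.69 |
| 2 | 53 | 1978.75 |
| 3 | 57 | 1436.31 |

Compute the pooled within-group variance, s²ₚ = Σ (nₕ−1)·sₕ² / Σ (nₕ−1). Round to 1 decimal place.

Degrees of freedom: 119 + 52 + 56 = 227.
Σ(nₕ−1)sₕ² = 119·3469614.0361 + 52·3915451.5625 + 56·2062986.4161 = 732014790.8475.
s²ₚ = 732014790.8475 / 227 = 3224734.761... → 3224734.8.

3224734.8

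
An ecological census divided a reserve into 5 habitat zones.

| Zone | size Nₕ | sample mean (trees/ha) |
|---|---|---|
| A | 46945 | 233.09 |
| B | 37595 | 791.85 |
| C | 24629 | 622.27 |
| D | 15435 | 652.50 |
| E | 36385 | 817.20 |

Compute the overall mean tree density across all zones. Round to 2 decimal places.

595.34

N = 160989; weights Wₕ = Nₕ/N = (0.2916, 0.2335, 0.1530, 0.0959, 0.2260).
x̄_st = Σ Wₕ·x̄ₕ = 0.2916·233.09 + 0.2335·791.85 + 0.1530·622.27 + 0.0959·652.50 + 0.2260·817.20 ≈ 595.3392...
→ 595.34.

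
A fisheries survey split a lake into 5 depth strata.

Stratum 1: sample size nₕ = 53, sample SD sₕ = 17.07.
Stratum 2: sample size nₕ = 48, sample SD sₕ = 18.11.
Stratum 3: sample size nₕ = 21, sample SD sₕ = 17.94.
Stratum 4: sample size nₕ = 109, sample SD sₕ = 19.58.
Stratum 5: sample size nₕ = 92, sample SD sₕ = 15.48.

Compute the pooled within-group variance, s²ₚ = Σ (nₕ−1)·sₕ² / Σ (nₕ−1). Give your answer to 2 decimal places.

315.14

Degrees of freedom: 52 + 47 + 20 + 108 + 91 = 318.
Σ(nₕ−1)sₕ² = 52·291.3849 + 47·327.9721 + 20·321.8436 + 108·383.3764 + 91·239.6304 = 100214.5931.
s²ₚ = 100214.5931 / 318 = 315.1402... → 315.14.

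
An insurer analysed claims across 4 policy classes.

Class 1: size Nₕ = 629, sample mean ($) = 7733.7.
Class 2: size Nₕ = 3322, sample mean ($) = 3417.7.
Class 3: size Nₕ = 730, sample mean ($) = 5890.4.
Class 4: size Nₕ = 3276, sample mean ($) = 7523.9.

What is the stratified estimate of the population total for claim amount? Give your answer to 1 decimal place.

Population total = Σ Nₕ·x̄ₕ (each stratum's size times its mean).
629·7733.7 + 3322·3417.7 + 730·5890.4 + 3276·7523.9 = 4864497.3 + 11353599.4 + 4299992 + 24648296.4 = 45166385.1.

45166385.1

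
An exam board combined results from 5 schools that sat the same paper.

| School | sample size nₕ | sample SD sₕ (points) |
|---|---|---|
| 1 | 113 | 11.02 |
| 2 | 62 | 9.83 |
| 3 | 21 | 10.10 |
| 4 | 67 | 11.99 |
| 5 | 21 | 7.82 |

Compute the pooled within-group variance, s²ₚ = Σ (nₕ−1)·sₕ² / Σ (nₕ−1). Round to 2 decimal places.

1: (113−1)·11.02² = 112·121.4404 = 13601.3248
2: (62−1)·9.83² = 61·96.6289 = 5894.3629
3: (21−1)·10.10² = 20·102.01 = 2040.2
4: (67−1)·11.99² = 66·143.7601 = 9488.1666
5: (21−1)·7.82² = 20·61.1524 = 1223.048
Numerator = 32247.1023; denominator = Σ(nₕ−1) = 279.
s²ₚ = 32247.1023/279 = 115.5810... → 115.58.

115.58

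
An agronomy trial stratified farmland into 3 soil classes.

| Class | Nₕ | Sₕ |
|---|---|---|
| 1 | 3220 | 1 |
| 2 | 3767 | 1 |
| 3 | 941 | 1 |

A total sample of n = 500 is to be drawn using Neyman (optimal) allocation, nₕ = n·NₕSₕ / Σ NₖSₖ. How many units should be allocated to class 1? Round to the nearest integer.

Σ NₕSₕ = 3220·1 + 3767·1 + 941·1 = 7928.
Share for 1: 3220/7928 = 0.40616.
n_1 = 500 × 0.40616 = 203.078... → 203.

203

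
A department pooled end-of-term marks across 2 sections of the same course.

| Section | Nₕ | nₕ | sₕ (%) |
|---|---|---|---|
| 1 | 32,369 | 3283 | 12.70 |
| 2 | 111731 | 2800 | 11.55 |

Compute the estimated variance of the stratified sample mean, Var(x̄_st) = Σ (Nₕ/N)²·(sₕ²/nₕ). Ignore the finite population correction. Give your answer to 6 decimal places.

0.031122

N = 144100; Wₕ = Nₕ/N.
section 1: (32369/144100)²·12.70²/3283 = 0.002478947
section 2: (111731/144100)²·11.55²/2800 = 0.028643451
Sum = 0.031122398 → 0.031122.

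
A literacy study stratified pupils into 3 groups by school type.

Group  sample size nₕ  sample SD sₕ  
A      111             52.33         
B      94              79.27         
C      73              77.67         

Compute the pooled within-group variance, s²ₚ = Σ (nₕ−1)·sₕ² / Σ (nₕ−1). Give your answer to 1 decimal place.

4799.9

Degrees of freedom: 110 + 93 + 72 = 275.
Σ(nₕ−1)sₕ² = 110·2738.4289 + 93·6283.7329 + 72·6032.6289 = 1319963.6195.
s²ₚ = 1319963.6195 / 275 = 4799.868... → 4799.9.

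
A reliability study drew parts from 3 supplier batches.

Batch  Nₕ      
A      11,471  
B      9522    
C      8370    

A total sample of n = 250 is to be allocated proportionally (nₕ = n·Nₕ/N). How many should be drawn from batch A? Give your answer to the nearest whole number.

98

N = 11471 + 9522 + 8370 = 29363.
n_A = 250·11471/29363 = 97.665... → 98.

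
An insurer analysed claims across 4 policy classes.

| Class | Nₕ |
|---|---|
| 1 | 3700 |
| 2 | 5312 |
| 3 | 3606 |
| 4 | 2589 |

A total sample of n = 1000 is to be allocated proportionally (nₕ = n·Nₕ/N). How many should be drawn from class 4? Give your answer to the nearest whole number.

Share of class 4 = 2589/15207 = 0.17025.
Allocate 1000 × 0.17025 = 170.251... → 170.

170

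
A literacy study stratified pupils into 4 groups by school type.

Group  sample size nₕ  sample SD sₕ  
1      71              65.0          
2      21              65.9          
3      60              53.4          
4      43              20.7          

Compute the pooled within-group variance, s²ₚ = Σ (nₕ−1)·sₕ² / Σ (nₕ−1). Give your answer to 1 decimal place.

1: (71−1)·65.0² = 70·4225 = 295750
2: (21−1)·65.9² = 20·4342.81 = 86856.2
3: (60−1)·53.4² = 59·2851.56 = 168242.04
4: (43−1)·20.7² = 42·428.49 = 17996.58
Numerator = 568844.82; denominator = Σ(nₕ−1) = 191.
s²ₚ = 568844.82/191 = 2978.245... → 2978.2.

2978.2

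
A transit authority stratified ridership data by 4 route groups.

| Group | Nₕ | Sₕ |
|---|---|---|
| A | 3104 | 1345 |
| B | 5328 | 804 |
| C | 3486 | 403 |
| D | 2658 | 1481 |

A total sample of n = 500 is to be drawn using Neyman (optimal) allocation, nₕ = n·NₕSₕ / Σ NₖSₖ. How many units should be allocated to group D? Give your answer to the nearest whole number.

Σ NₕSₕ = 3104·1345 + 5328·804 + 3486·403 + 2658·1481 = 13799948.
Share for D: 3936498/13799948 = 0.28525.
n_D = 500 × 0.28525 = 142.627... → 143.

143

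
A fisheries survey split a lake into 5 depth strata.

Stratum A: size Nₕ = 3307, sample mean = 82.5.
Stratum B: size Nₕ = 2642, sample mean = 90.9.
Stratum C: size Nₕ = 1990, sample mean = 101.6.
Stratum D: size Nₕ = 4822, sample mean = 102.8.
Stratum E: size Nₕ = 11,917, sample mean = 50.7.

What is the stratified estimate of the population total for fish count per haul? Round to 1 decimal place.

1815062.8

A: 3307·82.5 = 272827.5
B: 2642·90.9 = 240157.8
C: 1990·101.6 = 202184
D: 4822·102.8 = 495701.6
E: 11917·50.7 = 604191.9
τ̂ = Σ Nₕx̄ₕ = 1815062.8.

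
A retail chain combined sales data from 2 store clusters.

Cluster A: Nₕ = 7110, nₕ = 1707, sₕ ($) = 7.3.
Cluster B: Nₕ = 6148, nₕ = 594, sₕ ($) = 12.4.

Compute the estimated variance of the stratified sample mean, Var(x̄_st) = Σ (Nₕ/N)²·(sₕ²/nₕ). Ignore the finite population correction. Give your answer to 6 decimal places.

0.064642

N = 13258; Wₕ = Nₕ/N.
cluster A: (7110/13258)²·7.3²/1707 = 0.008978326
cluster B: (6148/13258)²·12.4²/594 = 0.055663257
Sum = 0.064641583 → 0.064642.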